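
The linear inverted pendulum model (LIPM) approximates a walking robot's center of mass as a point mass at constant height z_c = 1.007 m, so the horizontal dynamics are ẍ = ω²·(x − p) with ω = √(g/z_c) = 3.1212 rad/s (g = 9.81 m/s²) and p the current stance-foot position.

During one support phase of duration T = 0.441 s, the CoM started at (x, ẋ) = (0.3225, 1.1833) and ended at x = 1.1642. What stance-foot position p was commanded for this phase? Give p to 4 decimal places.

ωT = 3.1212·0.441 = 1.376449; cosh(ωT) = 2.106643, sinh(ωT) = 1.854170
x(T) = p + (x₀−p)·cosh(ωT) + (ẋ₀/ω)·sinh(ωT) ⇒ p·(1 − cosh) = x(T) − x₀·cosh − (ẋ₀/ω)·sinh
numerator   = 1.1642 − (0.3225)·2.106643 − (1.1833/3.1212)·1.854170 = -0.218140
denominator = 1 − 2.106643 = -1.106643
p = -0.218140 / -1.106643 = 0.1971

p = 0.1971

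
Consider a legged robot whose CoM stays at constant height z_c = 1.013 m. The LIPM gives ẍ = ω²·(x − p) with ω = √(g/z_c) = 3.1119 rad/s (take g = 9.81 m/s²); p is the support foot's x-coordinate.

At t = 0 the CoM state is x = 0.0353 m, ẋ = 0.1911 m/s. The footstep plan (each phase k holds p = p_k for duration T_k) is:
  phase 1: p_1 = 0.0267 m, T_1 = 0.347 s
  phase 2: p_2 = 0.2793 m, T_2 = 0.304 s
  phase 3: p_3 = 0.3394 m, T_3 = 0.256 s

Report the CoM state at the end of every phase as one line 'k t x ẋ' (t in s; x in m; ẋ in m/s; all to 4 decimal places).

1 0.3470 0.1208 0.3486
2 0.6510 0.1669 -0.0228
3 0.9070 0.1028 -0.5047

phase 1: p=0.0267, T=0.347, ωT=1.079829, cosh=1.641915, sinh=1.302262; start (x,ẋ)=(0.035300, 0.191100) → end (x,ẋ)=(0.120792, 0.348622)
phase 2: p=0.2793, T=0.304, ωT=0.946018, cosh=1.481859, sinh=1.093574; start (x,ẋ)=(0.120792, 0.348622) → end (x,ẋ)=(0.166925, -0.022811)
phase 3: p=0.3394, T=0.256, ωT=0.796646, cosh=1.334464, sinh=0.883626; start (x,ẋ)=(0.166925, -0.022811) → end (x,ẋ)=(0.102760, -0.504706)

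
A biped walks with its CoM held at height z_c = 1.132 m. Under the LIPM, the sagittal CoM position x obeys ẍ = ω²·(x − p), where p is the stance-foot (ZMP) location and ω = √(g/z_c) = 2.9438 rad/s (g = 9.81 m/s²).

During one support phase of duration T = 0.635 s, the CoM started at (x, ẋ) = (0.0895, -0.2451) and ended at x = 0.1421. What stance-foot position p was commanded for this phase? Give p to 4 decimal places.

p = -0.0468

ωT = 2.9438·0.635 = 1.869313; cosh(ωT) = 3.319035, sinh(ωT) = 3.164805
x(T) = p + (x₀−p)·cosh(ωT) + (ẋ₀/ω)·sinh(ωT) ⇒ p·(1 − cosh) = x(T) − x₀·cosh − (ẋ₀/ω)·sinh
numerator   = 0.1421 − (0.0895)·3.319035 − (-0.2451/2.9438)·3.164805 = 0.108547
denominator = 1 − 3.319035 = -2.319035
p = 0.108547 / -2.319035 = -0.0468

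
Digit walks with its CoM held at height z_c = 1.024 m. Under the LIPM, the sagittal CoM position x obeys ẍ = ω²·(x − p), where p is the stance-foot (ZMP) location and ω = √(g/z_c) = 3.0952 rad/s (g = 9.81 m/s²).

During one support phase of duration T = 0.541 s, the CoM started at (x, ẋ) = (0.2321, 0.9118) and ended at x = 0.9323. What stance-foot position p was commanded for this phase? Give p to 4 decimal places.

p = 0.2651

ωT = 3.0952·0.541 = 1.674503; cosh(ωT) = 2.761772, sinh(ωT) = 2.574371
x(T) = p + (x₀−p)·cosh(ωT) + (ẋ₀/ω)·sinh(ωT) ⇒ p·(1 − cosh) = x(T) − x₀·cosh − (ẋ₀/ω)·sinh
numerator   = 0.9323 − (0.2321)·2.761772 − (0.9118/3.0952)·2.574371 = -0.467079
denominator = 1 − 2.761772 = -1.761772
p = -0.467079 / -1.761772 = 0.2651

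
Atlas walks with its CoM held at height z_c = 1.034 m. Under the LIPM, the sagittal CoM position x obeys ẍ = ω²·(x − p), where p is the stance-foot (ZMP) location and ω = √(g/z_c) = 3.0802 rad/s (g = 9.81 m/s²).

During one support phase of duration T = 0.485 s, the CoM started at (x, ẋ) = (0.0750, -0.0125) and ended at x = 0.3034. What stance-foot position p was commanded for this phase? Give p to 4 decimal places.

p = -0.1019

ωT = 3.0802·0.485 = 1.493897; cosh(ωT) = 2.339458, sinh(ωT) = 2.114962
x(T) = p + (x₀−p)·cosh(ωT) + (ẋ₀/ω)·sinh(ωT) ⇒ p·(1 − cosh) = x(T) − x₀·cosh − (ẋ₀/ω)·sinh
numerator   = 0.3034 − (0.0750)·2.339458 − (-0.0125/3.0802)·2.114962 = 0.136524
denominator = 1 − 2.339458 = -1.339458
p = 0.136524 / -1.339458 = -0.1019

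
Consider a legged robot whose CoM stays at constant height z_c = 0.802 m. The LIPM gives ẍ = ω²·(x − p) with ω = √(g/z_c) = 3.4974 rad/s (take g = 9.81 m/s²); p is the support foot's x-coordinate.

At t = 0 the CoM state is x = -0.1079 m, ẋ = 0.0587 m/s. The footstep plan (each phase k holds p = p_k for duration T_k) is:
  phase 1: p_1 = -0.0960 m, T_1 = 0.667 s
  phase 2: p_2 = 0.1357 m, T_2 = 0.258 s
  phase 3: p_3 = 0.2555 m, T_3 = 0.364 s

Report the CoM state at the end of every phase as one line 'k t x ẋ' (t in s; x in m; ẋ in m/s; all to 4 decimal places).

phase 1: p=-0.0960, T=0.667, ωT=2.332766, cosh=5.201717, sinh=5.104690; start (x,ẋ)=(-0.107900, 0.058700) → end (x,ẋ)=(-0.072224, 0.092888)
phase 2: p=0.1357, T=0.258, ωT=0.902329, cosh=1.435481, sinh=1.029857; start (x,ẋ)=(-0.072224, 0.092888) → end (x,ẋ)=(-0.135419, -0.615565)
phase 3: p=0.2555, T=0.364, ωT=1.273054, cosh=1.925859, sinh=1.645884; start (x,ẋ)=(-0.135419, -0.615565) → end (x,ẋ)=(-0.787040, -3.435742)

1 0.6670 -0.0722 0.0929
2 0.9250 -0.1354 -0.6156
3 1.2890 -0.7870 -3.4357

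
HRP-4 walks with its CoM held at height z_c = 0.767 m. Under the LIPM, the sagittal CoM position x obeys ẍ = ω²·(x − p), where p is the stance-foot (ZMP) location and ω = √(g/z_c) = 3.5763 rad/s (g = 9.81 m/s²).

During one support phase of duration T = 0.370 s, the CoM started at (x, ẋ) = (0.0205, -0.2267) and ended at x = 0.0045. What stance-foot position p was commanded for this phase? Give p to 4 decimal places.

ωT = 3.5763·0.370 = 1.323231; cosh(ωT) = 2.010905, sinh(ωT) = 1.744631
x(T) = p + (x₀−p)·cosh(ωT) + (ẋ₀/ω)·sinh(ωT) ⇒ p·(1 − cosh) = x(T) − x₀·cosh − (ẋ₀/ω)·sinh
numerator   = 0.0045 − (0.0205)·2.010905 − (-0.2267/3.5763)·1.744631 = 0.073868
denominator = 1 − 2.010905 = -1.010905
p = 0.073868 / -1.010905 = -0.0731

p = -0.0731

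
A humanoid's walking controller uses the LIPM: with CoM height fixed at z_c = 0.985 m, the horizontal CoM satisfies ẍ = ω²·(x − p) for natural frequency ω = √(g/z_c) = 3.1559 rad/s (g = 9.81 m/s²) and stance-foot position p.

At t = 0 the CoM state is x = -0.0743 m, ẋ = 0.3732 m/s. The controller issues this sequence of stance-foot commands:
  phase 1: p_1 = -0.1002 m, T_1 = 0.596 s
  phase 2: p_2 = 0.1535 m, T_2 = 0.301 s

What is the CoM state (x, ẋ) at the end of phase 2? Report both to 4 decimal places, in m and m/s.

phase 1: p=-0.1002, T=0.596, ωT=1.880916, cosh=3.355982, sinh=3.203531; start (x,ẋ)=(-0.074300, 0.373200) → end (x,ẋ)=(0.365553, 1.514302)
phase 2: p=0.1535, T=0.301, ωT=0.949926, cosh=1.486144, sinh=1.099374; start (x,ẋ)=(0.365553, 1.514302) → end (x,ẋ)=(0.996156, 2.986190)

x = 0.9962, ẋ = 2.9862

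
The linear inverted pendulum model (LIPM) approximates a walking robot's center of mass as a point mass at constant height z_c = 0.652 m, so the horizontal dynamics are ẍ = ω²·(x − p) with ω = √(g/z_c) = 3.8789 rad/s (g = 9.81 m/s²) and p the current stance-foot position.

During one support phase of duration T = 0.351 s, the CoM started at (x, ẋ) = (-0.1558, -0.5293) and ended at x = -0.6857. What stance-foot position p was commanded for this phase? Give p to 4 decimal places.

p = 0.1047

ωT = 3.8789·0.351 = 1.361494; cosh(ωT) = 2.079148, sinh(ωT) = 1.822870
x(T) = p + (x₀−p)·cosh(ωT) + (ẋ₀/ω)·sinh(ωT) ⇒ p·(1 − cosh) = x(T) − x₀·cosh − (ẋ₀/ω)·sinh
numerator   = -0.6857 − (-0.1558)·2.079148 − (-0.5293/3.8789)·1.822870 = -0.113027
denominator = 1 − 2.079148 = -1.079148
p = -0.113027 / -1.079148 = 0.1047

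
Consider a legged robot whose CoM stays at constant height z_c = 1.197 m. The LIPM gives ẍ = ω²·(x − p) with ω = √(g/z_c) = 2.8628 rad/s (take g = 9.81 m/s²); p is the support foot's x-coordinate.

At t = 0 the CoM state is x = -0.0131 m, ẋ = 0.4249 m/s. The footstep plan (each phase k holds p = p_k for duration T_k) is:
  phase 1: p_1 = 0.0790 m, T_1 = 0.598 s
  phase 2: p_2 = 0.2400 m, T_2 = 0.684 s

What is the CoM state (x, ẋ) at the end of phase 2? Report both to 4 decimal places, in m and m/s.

phase 1: p=0.0790, T=0.598, ωT=1.711954, cosh=2.860145, sinh=2.679633; start (x,ẋ)=(-0.013100, 0.424900) → end (x,ẋ)=(0.213295, 0.508753)
phase 2: p=0.2400, T=0.684, ωT=1.958155, cosh=3.613680, sinh=3.472562; start (x,ẋ)=(0.213295, 0.508753) → end (x,ẋ)=(0.760611, 1.572988)

x = 0.7606, ẋ = 1.5730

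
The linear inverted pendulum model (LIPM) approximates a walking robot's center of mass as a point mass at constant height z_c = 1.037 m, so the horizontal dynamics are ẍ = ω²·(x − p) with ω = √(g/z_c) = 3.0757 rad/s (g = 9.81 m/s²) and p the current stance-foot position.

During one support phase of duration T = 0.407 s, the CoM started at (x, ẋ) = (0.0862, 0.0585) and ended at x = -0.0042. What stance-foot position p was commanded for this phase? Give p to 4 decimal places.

ωT = 3.0757·0.407 = 1.251810; cosh(ωT) = 1.891326, sinh(ωT) = 1.605340
x(T) = p + (x₀−p)·cosh(ωT) + (ẋ₀/ω)·sinh(ωT) ⇒ p·(1 − cosh) = x(T) − x₀·cosh − (ẋ₀/ω)·sinh
numerator   = -0.0042 − (0.0862)·1.891326 − (0.0585/3.0757)·1.605340 = -0.197766
denominator = 1 − 1.891326 = -0.891326
p = -0.197766 / -0.891326 = 0.2219

p = 0.2219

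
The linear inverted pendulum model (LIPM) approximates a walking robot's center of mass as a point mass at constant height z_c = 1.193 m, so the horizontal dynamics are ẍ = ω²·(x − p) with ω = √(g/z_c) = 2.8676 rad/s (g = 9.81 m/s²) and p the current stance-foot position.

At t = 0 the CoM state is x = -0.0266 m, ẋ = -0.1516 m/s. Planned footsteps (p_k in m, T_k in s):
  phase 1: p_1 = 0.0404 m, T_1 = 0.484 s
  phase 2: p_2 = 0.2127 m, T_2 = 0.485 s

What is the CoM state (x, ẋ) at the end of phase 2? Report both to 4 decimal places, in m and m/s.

phase 1: p=0.0404, T=0.484, ωT=1.387918, cosh=2.128048, sinh=1.878454; start (x,ẋ)=(-0.026600, -0.151600) → end (x,ẋ)=(-0.201486, -0.683518)
phase 2: p=0.2127, T=0.485, ωT=1.390786, cosh=2.133443, sinh=1.884564; start (x,ẋ)=(-0.201486, -0.683518) → end (x,ẋ)=(-1.120146, -3.696583)

x = -1.1201, ẋ = -3.6966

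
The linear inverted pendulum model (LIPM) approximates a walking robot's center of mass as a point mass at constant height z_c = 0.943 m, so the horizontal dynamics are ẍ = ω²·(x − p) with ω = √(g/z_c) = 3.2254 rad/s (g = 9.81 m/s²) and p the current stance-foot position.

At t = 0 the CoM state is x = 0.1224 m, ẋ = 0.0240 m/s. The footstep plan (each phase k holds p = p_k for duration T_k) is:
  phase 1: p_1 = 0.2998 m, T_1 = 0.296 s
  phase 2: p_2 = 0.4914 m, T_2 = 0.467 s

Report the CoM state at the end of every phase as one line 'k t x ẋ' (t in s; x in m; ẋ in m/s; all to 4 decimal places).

1 0.2960 0.0435 -0.5973
2 0.7630 -0.9654 -4.5109

phase 1: p=0.2998, T=0.296, ωT=0.954718, cosh=1.491430, sinh=1.106509; start (x,ẋ)=(0.122400, 0.024000) → end (x,ẋ)=(0.043454, -0.597335)
phase 2: p=0.4914, T=0.467, ωT=1.506262, cosh=2.365789, sinh=2.144052; start (x,ẋ)=(0.043454, -0.597335) → end (x,ẋ)=(-0.965418, -4.510906)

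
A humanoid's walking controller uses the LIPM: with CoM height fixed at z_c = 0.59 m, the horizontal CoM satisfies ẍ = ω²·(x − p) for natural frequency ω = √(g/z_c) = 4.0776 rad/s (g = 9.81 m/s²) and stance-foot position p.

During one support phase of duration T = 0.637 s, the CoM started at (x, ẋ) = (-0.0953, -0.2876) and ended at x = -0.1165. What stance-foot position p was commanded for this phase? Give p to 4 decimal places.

ωT = 4.0776·0.637 = 2.597431; cosh(ωT) = 6.751831, sinh(ωT) = 6.677366
x(T) = p + (x₀−p)·cosh(ωT) + (ẋ₀/ω)·sinh(ωT) ⇒ p·(1 − cosh) = x(T) − x₀·cosh − (ẋ₀/ω)·sinh
numerator   = -0.1165 − (-0.0953)·6.751831 − (-0.2876/4.0776)·6.677366 = 0.997915
denominator = 1 − 6.751831 = -5.751831
p = 0.997915 / -5.751831 = -0.1735

p = -0.1735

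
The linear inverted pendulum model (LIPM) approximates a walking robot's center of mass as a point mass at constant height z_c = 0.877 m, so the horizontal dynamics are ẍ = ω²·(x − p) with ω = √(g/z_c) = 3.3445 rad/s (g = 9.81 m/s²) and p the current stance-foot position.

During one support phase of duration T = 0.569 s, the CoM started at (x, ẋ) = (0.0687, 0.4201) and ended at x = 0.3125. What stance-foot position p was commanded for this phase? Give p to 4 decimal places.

p = 0.1379

ωT = 3.3445·0.569 = 1.903020; cosh(ωT) = 3.427619, sinh(ωT) = 3.278501
x(T) = p + (x₀−p)·cosh(ωT) + (ẋ₀/ω)·sinh(ωT) ⇒ p·(1 − cosh) = x(T) − x₀·cosh − (ẋ₀/ω)·sinh
numerator   = 0.3125 − (0.0687)·3.427619 − (0.4201/3.3445)·3.278501 = -0.334787
denominator = 1 − 3.427619 = -2.427619
p = -0.334787 / -2.427619 = 0.1379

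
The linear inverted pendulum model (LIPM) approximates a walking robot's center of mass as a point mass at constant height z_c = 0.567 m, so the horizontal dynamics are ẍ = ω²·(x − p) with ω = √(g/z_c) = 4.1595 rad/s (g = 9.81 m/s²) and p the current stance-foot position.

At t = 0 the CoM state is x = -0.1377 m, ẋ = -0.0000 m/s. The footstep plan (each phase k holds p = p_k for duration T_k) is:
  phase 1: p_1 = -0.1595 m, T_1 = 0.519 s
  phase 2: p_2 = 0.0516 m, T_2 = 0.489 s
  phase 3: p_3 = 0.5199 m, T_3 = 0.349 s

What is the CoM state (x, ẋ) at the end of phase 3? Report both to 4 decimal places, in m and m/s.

x = -0.9020, ẋ = -5.4315

phase 1: p=-0.1595, T=0.519, ωT=2.158781, cosh=4.388018, sinh=4.272552; start (x,ẋ)=(-0.137700, -0.000000) → end (x,ẋ)=(-0.063841, 0.387423)
phase 2: p=0.0516, T=0.489, ωT=2.033996, cosh=3.887691, sinh=3.756879; start (x,ẋ)=(-0.063841, 0.387423) → end (x,ẋ)=(-0.047278, -0.297790)
phase 3: p=0.5199, T=0.349, ωT=1.451666, cosh=2.252200, sinh=2.018020; start (x,ẋ)=(-0.047278, -0.297790) → end (x,ẋ)=(-0.901974, -5.431549)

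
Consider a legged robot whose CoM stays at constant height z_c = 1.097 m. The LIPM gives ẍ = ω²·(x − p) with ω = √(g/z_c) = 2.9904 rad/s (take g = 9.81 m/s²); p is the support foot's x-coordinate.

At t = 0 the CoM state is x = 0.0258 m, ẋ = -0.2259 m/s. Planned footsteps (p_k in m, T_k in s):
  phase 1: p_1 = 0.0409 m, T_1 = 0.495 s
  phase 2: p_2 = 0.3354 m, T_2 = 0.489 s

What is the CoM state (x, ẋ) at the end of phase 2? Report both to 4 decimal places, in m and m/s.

phase 1: p=0.0409, T=0.495, ωT=1.480248, cosh=2.310808, sinh=2.083227; start (x,ẋ)=(0.025800, -0.225900) → end (x,ẋ)=(-0.151364, -0.616080)
phase 2: p=0.3354, T=0.489, ωT=1.462306, cosh=2.273800, sinh=2.042099; start (x,ẋ)=(-0.151364, -0.616080) → end (x,ẋ)=(-1.192115, -4.373359)

x = -1.1921, ẋ = -4.3734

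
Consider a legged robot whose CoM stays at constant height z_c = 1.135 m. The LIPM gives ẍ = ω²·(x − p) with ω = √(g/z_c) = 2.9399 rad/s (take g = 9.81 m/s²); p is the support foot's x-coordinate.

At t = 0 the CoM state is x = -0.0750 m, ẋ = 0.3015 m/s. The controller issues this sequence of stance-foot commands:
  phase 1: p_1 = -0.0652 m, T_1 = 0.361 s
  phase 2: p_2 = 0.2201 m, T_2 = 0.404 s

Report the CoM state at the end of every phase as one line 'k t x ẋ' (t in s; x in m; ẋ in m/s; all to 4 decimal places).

phase 1: p=-0.0652, T=0.361, ωT=1.061304, cosh=1.618071, sinh=1.272066; start (x,ẋ)=(-0.075000, 0.301500) → end (x,ẋ)=(0.049399, 0.451199)
phase 2: p=0.2201, T=0.404, ωT=1.187720, cosh=1.792255, sinh=1.487339; start (x,ẋ)=(0.049399, 0.451199) → end (x,ẋ)=(0.142429, 0.062251)

1 0.3610 0.0494 0.4512
2 0.7650 0.1424 0.0623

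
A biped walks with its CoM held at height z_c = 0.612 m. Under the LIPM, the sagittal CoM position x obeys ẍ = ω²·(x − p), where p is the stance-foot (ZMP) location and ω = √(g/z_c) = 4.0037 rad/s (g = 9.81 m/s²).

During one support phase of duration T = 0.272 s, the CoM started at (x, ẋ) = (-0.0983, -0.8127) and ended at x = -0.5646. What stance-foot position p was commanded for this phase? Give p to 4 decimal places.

p = 0.2058

ωT = 4.0037·0.272 = 1.089006; cosh(ωT) = 1.653936, sinh(ωT) = 1.317385
x(T) = p + (x₀−p)·cosh(ωT) + (ẋ₀/ω)·sinh(ωT) ⇒ p·(1 − cosh) = x(T) − x₀·cosh − (ẋ₀/ω)·sinh
numerator   = -0.5646 − (-0.0983)·1.653936 − (-0.8127/4.0037)·1.317385 = -0.134606
denominator = 1 − 1.653936 = -0.653936
p = -0.134606 / -0.653936 = 0.2058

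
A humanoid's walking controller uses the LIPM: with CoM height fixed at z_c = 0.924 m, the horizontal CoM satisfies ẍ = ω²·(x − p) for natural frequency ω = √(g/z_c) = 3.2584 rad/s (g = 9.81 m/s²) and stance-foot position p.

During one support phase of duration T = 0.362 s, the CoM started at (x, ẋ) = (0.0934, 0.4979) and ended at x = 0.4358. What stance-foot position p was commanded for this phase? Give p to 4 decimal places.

ωT = 3.2584·0.362 = 1.179541; cosh(ωT) = 1.780150, sinh(ωT) = 1.472730
x(T) = p + (x₀−p)·cosh(ωT) + (ẋ₀/ω)·sinh(ωT) ⇒ p·(1 − cosh) = x(T) − x₀·cosh − (ẋ₀/ω)·sinh
numerator   = 0.4358 − (0.0934)·1.780150 − (0.4979/3.2584)·1.472730 = 0.044493
denominator = 1 − 1.780150 = -0.780150
p = 0.044493 / -0.780150 = -0.0570

p = -0.0570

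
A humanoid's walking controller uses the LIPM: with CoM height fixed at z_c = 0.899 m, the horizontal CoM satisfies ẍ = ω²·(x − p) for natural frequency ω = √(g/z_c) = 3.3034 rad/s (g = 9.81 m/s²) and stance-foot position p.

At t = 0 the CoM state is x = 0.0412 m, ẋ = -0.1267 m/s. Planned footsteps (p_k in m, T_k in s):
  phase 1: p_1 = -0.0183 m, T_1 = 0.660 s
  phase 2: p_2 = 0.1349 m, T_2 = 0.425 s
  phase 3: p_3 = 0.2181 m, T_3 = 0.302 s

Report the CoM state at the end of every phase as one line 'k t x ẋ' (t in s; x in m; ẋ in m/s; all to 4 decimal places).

phase 1: p=-0.0183, T=0.660, ωT=2.180244, cosh=4.480739, sinh=4.367726; start (x,ẋ)=(0.041200, -0.126700) → end (x,ẋ)=(0.080782, 0.290777)
phase 2: p=0.1349, T=0.425, ωT=1.403945, cosh=2.158428, sinh=1.912802; start (x,ẋ)=(0.080782, 0.290777) → end (x,ẋ)=(0.186463, 0.285665)
phase 3: p=0.2181, T=0.302, ωT=0.997627, cosh=1.540296, sinh=1.171542; start (x,ẋ)=(0.186463, 0.285665) → end (x,ẋ)=(0.270679, 0.317570)

1 0.6600 0.0808 0.2908
2 1.0850 0.1865 0.2857
3 1.3870 0.2707 0.3176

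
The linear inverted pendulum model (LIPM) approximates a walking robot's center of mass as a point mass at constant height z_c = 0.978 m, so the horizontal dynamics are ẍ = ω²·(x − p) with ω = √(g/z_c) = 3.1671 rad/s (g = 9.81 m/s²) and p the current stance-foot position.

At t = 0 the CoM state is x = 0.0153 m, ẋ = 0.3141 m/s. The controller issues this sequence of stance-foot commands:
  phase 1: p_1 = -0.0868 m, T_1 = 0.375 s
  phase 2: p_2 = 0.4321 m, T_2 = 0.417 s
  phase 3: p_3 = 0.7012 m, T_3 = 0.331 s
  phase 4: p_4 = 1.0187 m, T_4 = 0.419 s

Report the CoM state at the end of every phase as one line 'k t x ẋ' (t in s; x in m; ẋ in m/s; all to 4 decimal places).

1 0.3750 0.2437 1.0438
2 0.7920 0.6274 1.0564
3 1.1230 1.0002 1.3994
4 1.5420 1.7557 2.7208

phase 1: p=-0.0868, T=0.375, ωT=1.187663, cosh=1.792170, sinh=1.487237; start (x,ẋ)=(0.015300, 0.314100) → end (x,ẋ)=(0.243679, 1.043835)
phase 2: p=0.4321, T=0.417, ωT=1.320681, cosh=2.006462, sinh=1.739508; start (x,ẋ)=(0.243679, 1.043835) → end (x,ẋ)=(0.627359, 1.056364)
phase 3: p=0.7012, T=0.331, ωT=1.048310, cosh=1.601678, sinh=1.251148; start (x,ẋ)=(0.627359, 1.056364) → end (x,ẋ)=(1.000242, 1.399359)
phase 4: p=1.0187, T=0.419, ωT=1.327015, cosh=2.017521, sinh=1.752253; start (x,ẋ)=(1.000242, 1.399359) → end (x,ẋ)=(1.755680, 2.720801)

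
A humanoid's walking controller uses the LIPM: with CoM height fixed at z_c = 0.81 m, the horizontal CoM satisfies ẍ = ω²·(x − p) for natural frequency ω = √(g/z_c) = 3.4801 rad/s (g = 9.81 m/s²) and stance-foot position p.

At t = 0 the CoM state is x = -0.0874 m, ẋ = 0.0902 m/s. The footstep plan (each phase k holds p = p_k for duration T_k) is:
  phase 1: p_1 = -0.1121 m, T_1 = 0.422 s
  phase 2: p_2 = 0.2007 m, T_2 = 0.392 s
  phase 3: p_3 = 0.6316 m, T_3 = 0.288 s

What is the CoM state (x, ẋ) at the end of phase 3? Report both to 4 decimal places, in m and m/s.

x = -0.5446, ẋ = -3.4406

phase 1: p=-0.1121, T=0.422, ωT=1.468602, cosh=2.286704, sinh=2.056456; start (x,ẋ)=(-0.087400, 0.090200) → end (x,ẋ)=(-0.002318, 0.383031)
phase 2: p=0.2007, T=0.392, ωT=1.364199, cosh=2.084087, sinh=1.828502; start (x,ẋ)=(-0.002318, 0.383031) → end (x,ẋ)=(-0.021156, -0.493607)
phase 3: p=0.6316, T=0.288, ωT=1.002269, cosh=1.545751, sinh=1.178705; start (x,ẋ)=(-0.021156, -0.493607) → end (x,ẋ)=(-0.544582, -3.440604)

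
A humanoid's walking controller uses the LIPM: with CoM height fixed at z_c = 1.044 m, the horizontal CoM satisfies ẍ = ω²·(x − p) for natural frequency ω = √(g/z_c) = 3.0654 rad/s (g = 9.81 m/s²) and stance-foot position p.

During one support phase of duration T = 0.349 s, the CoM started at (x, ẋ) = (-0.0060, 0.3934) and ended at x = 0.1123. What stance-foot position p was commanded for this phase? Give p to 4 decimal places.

ωT = 3.0654·0.349 = 1.069825; cosh(ωT) = 1.628968, sinh(ωT) = 1.285900
x(T) = p + (x₀−p)·cosh(ωT) + (ẋ₀/ω)·sinh(ωT) ⇒ p·(1 − cosh) = x(T) − x₀·cosh − (ẋ₀/ω)·sinh
numerator   = 0.1123 − (-0.0060)·1.628968 − (0.3934/3.0654)·1.285900 = -0.042953
denominator = 1 − 1.628968 = -0.628968
p = -0.042953 / -0.628968 = 0.0683

p = 0.0683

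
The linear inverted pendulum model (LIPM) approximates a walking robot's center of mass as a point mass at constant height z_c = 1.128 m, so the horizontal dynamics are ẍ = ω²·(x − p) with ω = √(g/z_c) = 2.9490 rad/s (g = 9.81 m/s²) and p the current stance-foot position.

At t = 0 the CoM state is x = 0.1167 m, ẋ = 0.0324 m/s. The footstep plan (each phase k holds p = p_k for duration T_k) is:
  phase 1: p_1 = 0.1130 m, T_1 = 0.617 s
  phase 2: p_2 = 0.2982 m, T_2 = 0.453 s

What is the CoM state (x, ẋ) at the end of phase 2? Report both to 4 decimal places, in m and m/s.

phase 1: p=0.1130, T=0.617, ωT=1.819533, cosh=3.165539, sinh=3.003438; start (x,ẋ)=(0.116700, 0.032400) → end (x,ẋ)=(0.157711, 0.135335)
phase 2: p=0.2982, T=0.453, ωT=1.335897, cosh=2.033164, sinh=1.770242; start (x,ẋ)=(0.157711, 0.135335) → end (x,ẋ)=(0.093802, -0.458259)

x = 0.0938, ẋ = -0.4583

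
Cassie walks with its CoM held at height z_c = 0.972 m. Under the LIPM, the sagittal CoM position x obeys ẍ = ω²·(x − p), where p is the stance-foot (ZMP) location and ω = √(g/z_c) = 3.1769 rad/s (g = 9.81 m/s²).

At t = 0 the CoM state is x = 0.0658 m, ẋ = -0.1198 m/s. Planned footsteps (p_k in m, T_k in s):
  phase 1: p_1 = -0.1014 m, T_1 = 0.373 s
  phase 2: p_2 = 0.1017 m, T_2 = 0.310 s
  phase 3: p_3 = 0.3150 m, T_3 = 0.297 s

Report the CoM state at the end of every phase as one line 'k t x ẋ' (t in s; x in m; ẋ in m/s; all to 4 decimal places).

1 0.3730 0.1417 0.5732
2 0.6830 0.3705 1.0207
3 0.9800 0.7473 1.7021

phase 1: p=-0.1014, T=0.373, ωT=1.184984, cosh=1.788192, sinh=1.482441; start (x,ẋ)=(0.065800, -0.119800) → end (x,ẋ)=(0.141683, 0.573214)
phase 2: p=0.1017, T=0.310, ωT=0.984839, cosh=1.525440, sinh=1.151941; start (x,ẋ)=(0.141683, 0.573214) → end (x,ẋ)=(0.370539, 1.020727)
phase 3: p=0.3150, T=0.297, ωT=0.943539, cosh=1.479153, sinh=1.089905; start (x,ẋ)=(0.370539, 1.020727) → end (x,ẋ)=(0.747333, 1.702116)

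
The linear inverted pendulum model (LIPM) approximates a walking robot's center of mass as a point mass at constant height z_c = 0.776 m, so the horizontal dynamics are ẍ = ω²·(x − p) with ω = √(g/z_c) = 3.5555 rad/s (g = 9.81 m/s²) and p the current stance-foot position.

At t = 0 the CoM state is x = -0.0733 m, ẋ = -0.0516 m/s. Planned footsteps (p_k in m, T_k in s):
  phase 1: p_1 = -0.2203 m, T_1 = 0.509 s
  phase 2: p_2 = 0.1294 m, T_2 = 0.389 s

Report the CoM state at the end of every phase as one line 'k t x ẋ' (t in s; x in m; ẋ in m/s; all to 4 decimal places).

phase 1: p=-0.2203, T=0.509, ωT=1.809749, cosh=3.136306, sinh=2.972611; start (x,ẋ)=(-0.073300, -0.051600) → end (x,ẋ)=(0.197596, 1.391827)
phase 2: p=0.1294, T=0.389, ωT=1.383090, cosh=2.119002, sinh=1.868199; start (x,ẋ)=(0.197596, 1.391827) → end (x,ẋ)=(1.005229, 3.402270)

1 0.5090 0.1976 1.3918
2 0.8980 1.0052 3.4023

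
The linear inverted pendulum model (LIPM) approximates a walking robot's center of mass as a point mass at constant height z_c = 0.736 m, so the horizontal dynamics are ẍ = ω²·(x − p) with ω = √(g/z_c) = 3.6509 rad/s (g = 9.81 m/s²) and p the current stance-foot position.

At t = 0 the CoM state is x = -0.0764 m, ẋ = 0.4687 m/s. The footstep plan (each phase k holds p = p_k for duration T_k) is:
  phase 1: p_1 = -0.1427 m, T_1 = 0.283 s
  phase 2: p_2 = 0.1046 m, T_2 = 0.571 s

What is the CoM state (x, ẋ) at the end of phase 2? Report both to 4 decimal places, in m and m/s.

phase 1: p=-0.1427, T=0.283, ωT=1.033205, cosh=1.582961, sinh=1.227096; start (x,ẋ)=(-0.076400, 0.468700) → end (x,ẋ)=(0.119784, 1.038958)
phase 2: p=0.1046, T=0.571, ωT=2.084664, cosh=4.083119, sinh=3.958770; start (x,ẋ)=(0.119784, 1.038958) → end (x,ẋ)=(1.293169, 4.461645)

x = 1.2932, ẋ = 4.4616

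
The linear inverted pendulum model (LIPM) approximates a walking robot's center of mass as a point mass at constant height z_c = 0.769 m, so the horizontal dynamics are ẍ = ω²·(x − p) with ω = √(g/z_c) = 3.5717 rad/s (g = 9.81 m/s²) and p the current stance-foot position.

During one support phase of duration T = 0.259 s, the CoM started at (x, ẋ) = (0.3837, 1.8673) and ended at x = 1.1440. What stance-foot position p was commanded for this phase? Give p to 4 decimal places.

ωT = 3.5717·0.259 = 0.925070; cosh(ωT) = 1.459275, sinh(ωT) = 1.062771
x(T) = p + (x₀−p)·cosh(ωT) + (ẋ₀/ω)·sinh(ωT) ⇒ p·(1 − cosh) = x(T) − x₀·cosh − (ẋ₀/ω)·sinh
numerator   = 1.1440 − (0.3837)·1.459275 − (1.8673/3.5717)·1.062771 = 0.028455
denominator = 1 − 1.459275 = -0.459275
p = 0.028455 / -0.459275 = -0.0620

p = -0.0620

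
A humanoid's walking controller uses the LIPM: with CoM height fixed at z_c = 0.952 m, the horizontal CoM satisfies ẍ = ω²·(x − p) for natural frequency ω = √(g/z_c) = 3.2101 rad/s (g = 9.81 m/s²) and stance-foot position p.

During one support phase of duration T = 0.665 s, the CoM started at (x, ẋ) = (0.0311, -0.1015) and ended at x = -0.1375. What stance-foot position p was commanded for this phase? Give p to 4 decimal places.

p = 0.0423

ωT = 3.2101·0.665 = 2.134717; cosh(ωT) = 4.286464, sinh(ωT) = 4.168186
x(T) = p + (x₀−p)·cosh(ωT) + (ẋ₀/ω)·sinh(ωT) ⇒ p·(1 − cosh) = x(T) − x₀·cosh − (ẋ₀/ω)·sinh
numerator   = -0.1375 − (0.0311)·4.286464 − (-0.1015/3.2101)·4.168186 = -0.139015
denominator = 1 − 4.286464 = -3.286464
p = -0.139015 / -3.286464 = 0.0423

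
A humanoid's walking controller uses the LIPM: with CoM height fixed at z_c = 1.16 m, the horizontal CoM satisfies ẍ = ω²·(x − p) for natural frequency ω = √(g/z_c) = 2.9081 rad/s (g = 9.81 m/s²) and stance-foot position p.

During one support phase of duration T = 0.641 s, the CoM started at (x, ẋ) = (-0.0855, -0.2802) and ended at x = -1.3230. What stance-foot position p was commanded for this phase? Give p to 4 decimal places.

ωT = 2.9081·0.641 = 1.864092; cosh(ωT) = 3.302557, sinh(ωT) = 3.147520
x(T) = p + (x₀−p)·cosh(ωT) + (ẋ₀/ω)·sinh(ωT) ⇒ p·(1 − cosh) = x(T) − x₀·cosh − (ẋ₀/ω)·sinh
numerator   = -1.3230 − (-0.0855)·3.302557 − (-0.2802/2.9081)·3.147520 = -0.737363
denominator = 1 − 3.302557 = -2.302557
p = -0.737363 / -2.302557 = 0.3202

p = 0.3202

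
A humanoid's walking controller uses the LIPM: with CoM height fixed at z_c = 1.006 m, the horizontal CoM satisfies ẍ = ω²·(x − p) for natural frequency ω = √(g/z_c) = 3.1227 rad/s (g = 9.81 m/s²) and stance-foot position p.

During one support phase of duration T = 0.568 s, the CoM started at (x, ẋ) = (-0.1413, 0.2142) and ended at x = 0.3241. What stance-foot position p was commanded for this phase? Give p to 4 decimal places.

ωT = 3.1227·0.568 = 1.773694; cosh(ωT) = 3.031142, sinh(ωT) = 2.861437
x(T) = p + (x₀−p)·cosh(ωT) + (ẋ₀/ω)·sinh(ωT) ⇒ p·(1 − cosh) = x(T) − x₀·cosh − (ẋ₀/ω)·sinh
numerator   = 0.3241 − (-0.1413)·3.031142 − (0.2142/3.1227)·2.861437 = 0.556122
denominator = 1 − 3.031142 = -2.031142
p = 0.556122 / -2.031142 = -0.2738

p = -0.2738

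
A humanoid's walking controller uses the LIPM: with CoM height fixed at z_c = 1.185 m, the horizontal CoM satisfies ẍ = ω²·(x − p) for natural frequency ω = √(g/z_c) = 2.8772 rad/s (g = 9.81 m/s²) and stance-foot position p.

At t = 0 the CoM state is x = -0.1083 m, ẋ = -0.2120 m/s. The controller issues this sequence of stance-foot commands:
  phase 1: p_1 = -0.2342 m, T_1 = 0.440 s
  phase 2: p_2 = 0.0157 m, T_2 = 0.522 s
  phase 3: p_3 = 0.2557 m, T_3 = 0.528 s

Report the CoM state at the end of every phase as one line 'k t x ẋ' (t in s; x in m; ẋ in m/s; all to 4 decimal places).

1 0.4400 -0.1135 0.1855
2 0.9620 -0.1511 -0.3560
3 1.4900 -0.9872 -3.3977

phase 1: p=-0.2342, T=0.440, ωT=1.265968, cosh=1.914245, sinh=1.632279; start (x,ẋ)=(-0.108300, -0.212000) → end (x,ẋ)=(-0.113467, 0.185456)
phase 2: p=0.0157, T=0.522, ωT=1.501898, cosh=2.356456, sinh=2.133749; start (x,ẋ)=(-0.113467, 0.185456) → end (x,ẋ)=(-0.151142, -0.355968)
phase 3: p=0.2557, T=0.528, ωT=1.519162, cosh=2.393644, sinh=2.174749; start (x,ẋ)=(-0.151142, -0.355968) → end (x,ẋ)=(-0.987196, -3.397748)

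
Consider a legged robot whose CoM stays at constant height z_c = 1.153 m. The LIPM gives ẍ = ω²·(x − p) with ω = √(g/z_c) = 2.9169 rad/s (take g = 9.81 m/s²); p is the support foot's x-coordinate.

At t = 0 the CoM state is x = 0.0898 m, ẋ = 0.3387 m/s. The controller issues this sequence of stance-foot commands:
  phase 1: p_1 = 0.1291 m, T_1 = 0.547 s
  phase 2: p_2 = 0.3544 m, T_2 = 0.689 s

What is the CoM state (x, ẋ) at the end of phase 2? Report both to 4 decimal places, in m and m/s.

phase 1: p=0.1291, T=0.547, ωT=1.595544, cosh=2.566905, sinh=2.364107; start (x,ẋ)=(0.089800, 0.338700) → end (x,ẋ)=(0.302732, 0.598403)
phase 2: p=0.3544, T=0.689, ωT=2.009744, cosh=3.797715, sinh=3.663692; start (x,ẋ)=(0.302732, 0.598403) → end (x,ẋ)=(0.909789, 1.720412)

x = 0.9098, ẋ = 1.7204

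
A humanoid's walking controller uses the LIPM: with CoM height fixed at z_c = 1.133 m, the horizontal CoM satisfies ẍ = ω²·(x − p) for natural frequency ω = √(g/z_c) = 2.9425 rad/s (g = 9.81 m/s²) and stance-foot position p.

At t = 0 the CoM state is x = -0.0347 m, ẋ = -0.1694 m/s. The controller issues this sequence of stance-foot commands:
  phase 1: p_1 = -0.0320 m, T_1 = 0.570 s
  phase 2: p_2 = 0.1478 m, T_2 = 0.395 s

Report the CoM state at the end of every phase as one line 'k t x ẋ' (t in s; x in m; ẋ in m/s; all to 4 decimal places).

1 0.5700 -0.1881 -0.4895
2 0.9650 -0.6817 -2.2847

phase 1: p=-0.0320, T=0.570, ωT=1.677225, cosh=2.768790, sinh=2.581898; start (x,ẋ)=(-0.034700, -0.169400) → end (x,ẋ)=(-0.188116, -0.489545)
phase 2: p=0.1478, T=0.395, ωT=1.162287, cosh=1.755004, sinh=1.442234; start (x,ẋ)=(-0.188116, -0.489545) → end (x,ẋ)=(-0.681679, -2.284705)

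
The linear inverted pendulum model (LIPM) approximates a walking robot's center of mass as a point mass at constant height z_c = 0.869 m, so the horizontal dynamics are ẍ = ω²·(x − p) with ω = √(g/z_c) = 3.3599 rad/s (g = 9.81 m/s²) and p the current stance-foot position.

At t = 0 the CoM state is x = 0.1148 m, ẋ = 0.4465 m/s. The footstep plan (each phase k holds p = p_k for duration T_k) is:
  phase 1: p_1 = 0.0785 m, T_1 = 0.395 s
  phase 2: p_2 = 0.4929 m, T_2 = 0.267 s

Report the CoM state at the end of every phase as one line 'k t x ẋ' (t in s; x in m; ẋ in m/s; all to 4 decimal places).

phase 1: p=0.0785, T=0.395, ωT=1.327161, cosh=2.017776, sinh=1.752547; start (x,ẋ)=(0.114800, 0.446500) → end (x,ẋ)=(0.384643, 1.114685)
phase 2: p=0.4929, T=0.267, ωT=0.897093, cosh=1.430109, sinh=1.022356; start (x,ẋ)=(0.384643, 1.114685) → end (x,ẋ)=(0.677258, 1.222256)

1 0.3950 0.3846 1.1147
2 0.6620 0.6773 1.2223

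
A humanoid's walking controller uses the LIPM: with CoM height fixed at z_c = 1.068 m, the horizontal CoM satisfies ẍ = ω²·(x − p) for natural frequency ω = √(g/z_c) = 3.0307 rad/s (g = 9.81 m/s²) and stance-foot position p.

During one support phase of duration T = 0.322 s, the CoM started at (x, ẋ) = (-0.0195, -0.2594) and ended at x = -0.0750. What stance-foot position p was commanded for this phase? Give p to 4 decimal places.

p = -0.1009

ωT = 3.0307·0.322 = 0.975885; cosh(ωT) = 1.515187, sinh(ωT) = 1.138329
x(T) = p + (x₀−p)·cosh(ωT) + (ẋ₀/ω)·sinh(ωT) ⇒ p·(1 − cosh) = x(T) − x₀·cosh − (ẋ₀/ω)·sinh
numerator   = -0.0750 − (-0.0195)·1.515187 − (-0.2594/3.0307)·1.138329 = 0.051977
denominator = 1 − 1.515187 = -0.515187
p = 0.051977 / -0.515187 = -0.1009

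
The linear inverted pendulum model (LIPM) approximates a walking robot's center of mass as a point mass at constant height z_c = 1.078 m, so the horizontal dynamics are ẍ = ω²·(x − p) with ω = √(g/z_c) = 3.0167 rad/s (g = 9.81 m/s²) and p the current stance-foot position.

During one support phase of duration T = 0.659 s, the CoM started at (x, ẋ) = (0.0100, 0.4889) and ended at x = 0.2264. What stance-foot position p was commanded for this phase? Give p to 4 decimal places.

p = 0.1439

ωT = 3.0167·0.659 = 1.988005; cosh(ωT) = 3.718962, sinh(ωT) = 3.581994
x(T) = p + (x₀−p)·cosh(ωT) + (ẋ₀/ω)·sinh(ωT) ⇒ p·(1 − cosh) = x(T) − x₀·cosh − (ẋ₀/ω)·sinh
numerator   = 0.2264 − (0.0100)·3.718962 − (0.4889/3.0167)·3.581994 = -0.391304
denominator = 1 − 3.718962 = -2.718962
p = -0.391304 / -2.718962 = 0.1439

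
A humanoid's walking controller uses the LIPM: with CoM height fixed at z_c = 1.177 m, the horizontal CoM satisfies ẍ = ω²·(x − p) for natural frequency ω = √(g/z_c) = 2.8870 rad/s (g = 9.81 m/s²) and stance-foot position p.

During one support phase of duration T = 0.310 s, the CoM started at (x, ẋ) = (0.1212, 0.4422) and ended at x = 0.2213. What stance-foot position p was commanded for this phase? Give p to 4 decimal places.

p = 0.2521

ωT = 2.8870·0.310 = 0.894970; cosh(ωT) = 1.427941, sinh(ωT) = 1.019321
x(T) = p + (x₀−p)·cosh(ωT) + (ẋ₀/ω)·sinh(ωT) ⇒ p·(1 − cosh) = x(T) − x₀·cosh − (ẋ₀/ω)·sinh
numerator   = 0.2213 − (0.1212)·1.427941 − (0.4422/2.8870)·1.019321 = -0.107895
denominator = 1 − 1.427941 = -0.427941
p = -0.107895 / -0.427941 = 0.2521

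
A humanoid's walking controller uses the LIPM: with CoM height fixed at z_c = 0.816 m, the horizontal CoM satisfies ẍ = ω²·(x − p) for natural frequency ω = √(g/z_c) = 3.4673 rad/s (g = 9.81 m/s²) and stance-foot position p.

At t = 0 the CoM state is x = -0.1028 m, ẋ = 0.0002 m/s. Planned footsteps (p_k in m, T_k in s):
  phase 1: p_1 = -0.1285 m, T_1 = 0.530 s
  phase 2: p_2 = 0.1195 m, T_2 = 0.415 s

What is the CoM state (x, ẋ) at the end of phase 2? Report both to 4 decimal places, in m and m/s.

x = -0.0911, ẋ = -0.5297

phase 1: p=-0.1285, T=0.530, ωT=1.837669, cosh=3.220533, sinh=3.061345; start (x,ẋ)=(-0.102800, 0.000200) → end (x,ẋ)=(-0.045556, 0.273439)
phase 2: p=0.1195, T=0.415, ωT=1.438929, cosh=2.226681, sinh=1.989499; start (x,ẋ)=(-0.045556, 0.273439) → end (x,ẋ)=(-0.091130, -0.529724)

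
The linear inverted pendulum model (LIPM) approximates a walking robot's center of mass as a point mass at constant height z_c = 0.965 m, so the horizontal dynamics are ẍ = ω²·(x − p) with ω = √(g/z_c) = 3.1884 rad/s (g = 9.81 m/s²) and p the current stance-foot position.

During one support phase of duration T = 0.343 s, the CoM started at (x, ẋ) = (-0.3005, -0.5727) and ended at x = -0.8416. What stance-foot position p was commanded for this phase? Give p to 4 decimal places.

ωT = 3.1884·0.343 = 1.093621; cosh(ωT) = 1.660033, sinh(ωT) = 1.325031
x(T) = p + (x₀−p)·cosh(ωT) + (ẋ₀/ω)·sinh(ωT) ⇒ p·(1 − cosh) = x(T) − x₀·cosh − (ẋ₀/ω)·sinh
numerator   = -0.8416 − (-0.3005)·1.660033 − (-0.5727/3.1884)·1.325031 = -0.104758
denominator = 1 − 1.660033 = -0.660033
p = -0.104758 / -0.660033 = 0.1587

p = 0.1587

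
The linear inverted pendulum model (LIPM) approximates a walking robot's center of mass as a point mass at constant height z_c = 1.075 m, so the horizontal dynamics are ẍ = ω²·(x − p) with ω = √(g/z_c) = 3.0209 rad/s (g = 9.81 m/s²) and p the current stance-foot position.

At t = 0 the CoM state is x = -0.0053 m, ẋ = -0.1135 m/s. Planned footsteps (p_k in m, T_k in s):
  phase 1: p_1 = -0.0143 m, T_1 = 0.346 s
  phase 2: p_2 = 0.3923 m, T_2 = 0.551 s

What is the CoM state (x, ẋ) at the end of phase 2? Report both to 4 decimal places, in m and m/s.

x = -0.9333, ẋ = -3.7815

phase 1: p=-0.0143, T=0.346, ωT=1.045231, cosh=1.597834, sinh=1.246223; start (x,ẋ)=(-0.005300, -0.113500) → end (x,ẋ)=(-0.046742, -0.147472)
phase 2: p=0.3923, T=0.551, ωT=1.664516, cosh=2.736199, sinh=2.546916; start (x,ẋ)=(-0.046742, -0.147472) → end (x,ẋ)=(-0.933339, -3.781493)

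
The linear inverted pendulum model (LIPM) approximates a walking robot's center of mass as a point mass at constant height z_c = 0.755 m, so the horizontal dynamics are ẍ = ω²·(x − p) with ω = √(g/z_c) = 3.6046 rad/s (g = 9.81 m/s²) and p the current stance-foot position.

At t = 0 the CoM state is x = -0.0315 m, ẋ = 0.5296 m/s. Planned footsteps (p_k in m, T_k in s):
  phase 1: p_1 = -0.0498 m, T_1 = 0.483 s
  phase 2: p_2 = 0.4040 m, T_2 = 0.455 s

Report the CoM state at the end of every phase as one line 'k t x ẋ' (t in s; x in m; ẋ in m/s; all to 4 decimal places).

phase 1: p=-0.0498, T=0.483, ωT=1.741022, cosh=2.939255, sinh=2.763913; start (x,ẋ)=(-0.031500, 0.529600) → end (x,ẋ)=(0.410072, 1.738948)
phase 2: p=0.4040, T=0.455, ωT=1.640093, cosh=2.674805, sinh=2.480843; start (x,ẋ)=(0.410072, 1.738948) → end (x,ẋ)=(1.617061, 4.705646)

1 0.4830 0.4101 1.7389
2 0.9380 1.6171 4.7056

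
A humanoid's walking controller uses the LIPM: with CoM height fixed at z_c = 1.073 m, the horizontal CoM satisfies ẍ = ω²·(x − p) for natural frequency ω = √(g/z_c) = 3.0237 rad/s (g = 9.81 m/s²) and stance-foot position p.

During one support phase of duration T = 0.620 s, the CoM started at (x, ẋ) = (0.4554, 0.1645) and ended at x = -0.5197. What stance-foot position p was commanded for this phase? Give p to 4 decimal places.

ωT = 3.0237·0.620 = 1.874694; cosh(ωT) = 3.336113, sinh(ωT) = 3.182711
x(T) = p + (x₀−p)·cosh(ωT) + (ẋ₀/ω)·sinh(ωT) ⇒ p·(1 − cosh) = x(T) − x₀·cosh − (ẋ₀/ω)·sinh
numerator   = -0.5197 − (0.4554)·3.336113 − (0.1645/3.0237)·3.182711 = -2.212117
denominator = 1 − 3.336113 = -2.336113
p = -2.212117 / -2.336113 = 0.9469

p = 0.9469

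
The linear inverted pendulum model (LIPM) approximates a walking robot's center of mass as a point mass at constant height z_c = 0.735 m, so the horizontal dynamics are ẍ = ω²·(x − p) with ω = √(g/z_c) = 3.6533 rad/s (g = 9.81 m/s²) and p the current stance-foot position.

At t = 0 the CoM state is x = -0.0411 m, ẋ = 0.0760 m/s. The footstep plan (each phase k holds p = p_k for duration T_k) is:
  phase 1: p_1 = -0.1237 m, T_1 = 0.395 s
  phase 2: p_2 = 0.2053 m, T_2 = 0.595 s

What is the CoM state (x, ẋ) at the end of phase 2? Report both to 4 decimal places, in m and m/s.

x = 0.6655, ẋ = 1.8119

phase 1: p=-0.1237, T=0.395, ωT=1.443054, cosh=2.234904, sinh=1.998699; start (x,ẋ)=(-0.041100, 0.076000) → end (x,ẋ)=(0.102482, 0.772985)
phase 2: p=0.2053, T=0.595, ωT=2.173713, cosh=4.452311, sinh=4.338557; start (x,ẋ)=(0.102482, 0.772985) → end (x,ẋ)=(0.665499, 1.811905)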